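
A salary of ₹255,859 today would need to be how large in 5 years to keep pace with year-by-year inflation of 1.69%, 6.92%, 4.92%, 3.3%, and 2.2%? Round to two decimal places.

Cumulative price-level factor: 1.0169 × 1.0692 × 1.0492 × 1.033 × 1.022 ≈ 1.2043333051.
The nominal amount required is ₹255,859 scaled up by that factor.

₹308,139.52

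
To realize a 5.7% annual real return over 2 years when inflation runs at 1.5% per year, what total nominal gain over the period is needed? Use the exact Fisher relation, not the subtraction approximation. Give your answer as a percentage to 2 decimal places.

15.10%

Required annual nominal rate: (1+5.7%)(1+1.5%) − 1 = 7.2855%.
Cumulative over 2 years: (1 + 0.072855)^2 − 1 ≈ 0.15102.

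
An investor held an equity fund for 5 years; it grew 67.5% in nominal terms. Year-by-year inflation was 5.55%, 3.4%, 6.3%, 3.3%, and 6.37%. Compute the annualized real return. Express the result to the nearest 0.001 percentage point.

Cumulative inflation factor: 1.0555 × 1.034 × 1.063 × 1.033 × 1.0637 ≈ 1.27477.
Nominal growth factor: 1.67500. Real growth factor = 1.67500 / 1.27477 ≈ 1.31396.
Annualized: 1.31396^(1/5) − 1 ≈ 0.05613.

5.613%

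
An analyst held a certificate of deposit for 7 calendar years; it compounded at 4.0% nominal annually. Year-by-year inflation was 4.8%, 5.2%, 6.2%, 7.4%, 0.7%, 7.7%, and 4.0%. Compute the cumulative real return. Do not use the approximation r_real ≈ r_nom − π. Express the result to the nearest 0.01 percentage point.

-7.22%

Cumulative inflation factor: 1.048 × 1.052 × 1.062 × 1.074 × 1.007 × 1.077 × 1.040 ≈ 1.41835.
Nominal growth factor: 1.31593. Real growth factor = 1.31593 / 1.41835 ≈ 0.92779.
Total real return ≈ -7.2211%.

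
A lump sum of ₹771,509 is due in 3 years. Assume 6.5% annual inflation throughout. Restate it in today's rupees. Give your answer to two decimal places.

₹638,693.02

Price-level factor over 3 years: (1 + 6.5%)^3 = 1.207949625.
Purchasing power today: ₹771,509 divided by that factor.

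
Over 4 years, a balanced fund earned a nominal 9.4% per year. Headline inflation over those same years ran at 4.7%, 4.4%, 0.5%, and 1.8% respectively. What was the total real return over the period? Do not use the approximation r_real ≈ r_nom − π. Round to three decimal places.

Cumulative inflation factor: 1.047 × 1.044 × 1.005 × 1.018 ≈ 1.11831.
Nominal growth factor: 1.43242. Real growth factor = 1.43242 / 1.11831 ≈ 1.28088.
Total real return ≈ 28.0879%.

28.088%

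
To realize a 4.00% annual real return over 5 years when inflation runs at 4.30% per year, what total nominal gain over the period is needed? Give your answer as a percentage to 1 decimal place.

Required annual nominal rate: (1+4.00%)(1+4.30%) − 1 = 8.472%.
Cumulative over 5 years: (1 + 0.08472)^5 − 1 ≈ 0.50172.

50.2%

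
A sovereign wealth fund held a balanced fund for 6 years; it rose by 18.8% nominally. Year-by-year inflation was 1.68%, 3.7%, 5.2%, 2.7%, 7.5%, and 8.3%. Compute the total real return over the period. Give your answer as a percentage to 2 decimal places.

-10.43%

Cumulative inflation factor: 1.0168 × 1.037 × 1.052 × 1.027 × 1.075 × 1.083 ≈ 1.32629.
Nominal growth factor: 1.18800. Real growth factor = 1.18800 / 1.32629 ≈ 0.89573.
Total real return ≈ -10.4266%.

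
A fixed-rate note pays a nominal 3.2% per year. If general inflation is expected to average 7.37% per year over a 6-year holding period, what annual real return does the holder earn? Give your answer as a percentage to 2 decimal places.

-3.88%

With constant rates the annual real return is the same each year: (1+3.2%)/(1+7.37%) − 1 = -0.03884.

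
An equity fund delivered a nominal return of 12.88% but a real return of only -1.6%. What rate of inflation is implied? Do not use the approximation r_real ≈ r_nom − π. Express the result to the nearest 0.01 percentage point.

From (1+r_nom) = (1+r_real)(1+π), we get 1+π = (1 + 12.88%)/(1 − 1.6%) = 1.1288/0.984 ≈ 1.14715.
So π ≈ 14.7154%.

14.72%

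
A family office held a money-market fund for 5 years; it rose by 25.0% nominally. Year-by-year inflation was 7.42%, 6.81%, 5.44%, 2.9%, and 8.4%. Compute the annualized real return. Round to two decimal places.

-1.52%

Cumulative inflation factor: 1.0742 × 1.0681 × 1.0544 × 1.029 × 1.084 ≈ 1.34942.
Nominal growth factor: 1.25000. Real growth factor = 1.25000 / 1.34942 ≈ 0.92632.
Annualized: 0.92632^(1/5) − 1 ≈ -0.01519.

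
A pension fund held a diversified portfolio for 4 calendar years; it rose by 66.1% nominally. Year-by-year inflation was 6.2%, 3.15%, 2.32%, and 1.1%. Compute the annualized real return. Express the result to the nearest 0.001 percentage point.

Cumulative inflation factor: 1.062 × 1.0315 × 1.0232 × 1.011 ≈ 1.13320.
Nominal growth factor: 1.66100. Real growth factor = 1.66100 / 1.13320 ≈ 1.46576.
Annualized: 1.46576^(1/4) − 1 ≈ 0.10031.

10.031%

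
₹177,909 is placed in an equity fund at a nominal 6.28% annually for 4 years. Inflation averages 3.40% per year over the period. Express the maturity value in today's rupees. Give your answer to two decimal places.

₹198,573.80

Nominal value at maturity: ₹177,909 × (1 + 6.28%)^4 ≈ ₹226,988.63.
Price-level factor over 4 years: (1 + 3.40%)^4 ≈ 1.1430945523.
Dividing the nominal maturity value by the price-level factor gives the value in today's money.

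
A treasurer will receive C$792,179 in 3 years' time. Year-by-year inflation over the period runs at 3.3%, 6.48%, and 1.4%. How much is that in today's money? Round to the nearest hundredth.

C$710,259.43

Price-level factor over 3 years: 1.033 × 1.0648 × 1.014 = 1.1153375376.
Purchasing power today: C$792,179 divided by that factor.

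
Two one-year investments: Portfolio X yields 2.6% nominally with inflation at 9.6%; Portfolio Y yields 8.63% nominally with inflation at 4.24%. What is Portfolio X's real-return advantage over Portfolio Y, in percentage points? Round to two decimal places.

Portfolio X real return: 1.026/1.096 − 1 = -6.387%.
Portfolio Y real return: 1.0863/1.0424 − 1 = 4.211%.
Difference: -6.387 − 4.211 = -10.598 pp.

-10.60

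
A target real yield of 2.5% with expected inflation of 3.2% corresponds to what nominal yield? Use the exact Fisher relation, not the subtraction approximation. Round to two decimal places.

5.78%

By the Fisher equation, 1 + r_nom = (1 + 2.5%)(1 + 3.2%) = 1.025 × 1.032 = 1.0578.
So r_nom = 5.78%.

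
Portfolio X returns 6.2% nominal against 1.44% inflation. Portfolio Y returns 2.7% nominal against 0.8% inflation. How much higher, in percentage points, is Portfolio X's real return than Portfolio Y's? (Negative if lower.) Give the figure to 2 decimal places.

Portfolio X real return: 1.062/1.0144 − 1 = 4.692%.
Portfolio Y real return: 1.027/1.008 − 1 = 1.885%.
Difference: 4.692 − 1.885 = 2.807 pp.

2.81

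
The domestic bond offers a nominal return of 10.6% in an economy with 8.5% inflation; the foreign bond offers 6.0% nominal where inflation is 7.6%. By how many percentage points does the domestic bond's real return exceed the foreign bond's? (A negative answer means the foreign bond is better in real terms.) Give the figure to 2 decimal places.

The domestic bond real return: 1.106/1.085 − 1 = 1.935%.
The foreign bond real return: 1.060/1.076 − 1 = -1.487%.
Difference: 1.935 − (-1.487) = 3.422 pp.

3.42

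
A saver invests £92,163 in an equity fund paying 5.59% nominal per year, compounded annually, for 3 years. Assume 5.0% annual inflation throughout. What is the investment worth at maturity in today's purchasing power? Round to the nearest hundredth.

£93,725.35

Nominal value at maturity: £92,163 × (1 + 5.59%)^3 ≈ £108,498.81.
Price-level factor over 3 years: (1 + 5.0%)^3 = 1.157625.
The maturity value deflated by that factor is the answer in today's purchasing power.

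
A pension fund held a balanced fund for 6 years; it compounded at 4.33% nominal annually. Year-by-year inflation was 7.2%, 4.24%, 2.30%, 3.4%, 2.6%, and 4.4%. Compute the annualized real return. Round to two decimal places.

Cumulative inflation factor: 1.072 × 1.0424 × 1.0230 × 1.034 × 1.026 × 1.044 ≈ 1.26612.
Nominal growth factor: 1.28960. Real growth factor = 1.28960 / 1.26612 ≈ 1.01855.
Annualized: 1.01855^(1/6) − 1 ≈ 0.00307.

0.31%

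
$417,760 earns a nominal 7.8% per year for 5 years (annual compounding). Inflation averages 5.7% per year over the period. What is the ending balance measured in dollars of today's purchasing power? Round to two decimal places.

$460,941.41

Nominal value at maturity: $417,760 × (1 + 7.8%)^5 ≈ $608,163.93.
Price-level factor over 5 years: (1 + 5.7%)^5 ≈ 1.3193953117.
Dividing the nominal maturity value by the price-level factor gives the value in today's money.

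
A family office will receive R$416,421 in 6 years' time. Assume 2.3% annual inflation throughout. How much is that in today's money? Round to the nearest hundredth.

Price-level factor over 6 years: (1 + 2.3%)^6 ≈ 1.1461825764.
Purchasing power today: R$416,421 divided by that factor.

R$363,311.23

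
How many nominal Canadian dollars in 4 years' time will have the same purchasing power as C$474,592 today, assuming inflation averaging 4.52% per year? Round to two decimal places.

C$566,393.18

Cumulative price-level factor: (1+4.52%)^4 ≈ 1.1934317956.
Multiplying C$474,592 by the price-level factor gives the future nominal sum.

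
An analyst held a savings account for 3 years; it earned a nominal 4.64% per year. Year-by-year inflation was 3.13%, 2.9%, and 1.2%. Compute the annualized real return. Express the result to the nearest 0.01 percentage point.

Cumulative inflation factor: 1.0313 × 1.029 × 1.012 ≈ 1.07394.
Nominal growth factor: 1.14576. Real growth factor = 1.14576 / 1.07394 ≈ 1.06687.
Annualized: 1.06687^(1/3) − 1 ≈ 0.02181.

2.18%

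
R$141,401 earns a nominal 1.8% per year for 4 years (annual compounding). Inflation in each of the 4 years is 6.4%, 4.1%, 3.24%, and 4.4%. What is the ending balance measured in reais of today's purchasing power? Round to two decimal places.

Nominal value at maturity: R$141,401 × (1 + 1.8%)^4 ≈ R$151,860.07.
Price-level factor over 4 years: 1.064 × 1.041 × 1.0324 × 1.044 ≈ 1.1938255024.
Dividing the nominal maturity value by the price-level factor gives the value in today's money.

R$127,204.58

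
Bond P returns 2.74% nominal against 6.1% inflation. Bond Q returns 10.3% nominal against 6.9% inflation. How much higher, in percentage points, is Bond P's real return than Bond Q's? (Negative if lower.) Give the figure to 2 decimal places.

-6.35

Bond P real return: 1.0274/1.061 − 1 = -3.167%.
Bond Q real return: 1.103/1.069 − 1 = 3.181%.
Difference: -3.167 − 3.181 = -6.348 pp.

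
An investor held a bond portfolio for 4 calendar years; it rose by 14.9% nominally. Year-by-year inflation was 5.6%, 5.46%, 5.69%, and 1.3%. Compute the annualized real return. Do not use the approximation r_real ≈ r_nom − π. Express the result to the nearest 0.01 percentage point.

-0.92%

Cumulative inflation factor: 1.056 × 1.0546 × 1.0569 × 1.013 ≈ 1.19233.
Nominal growth factor: 1.14900. Real growth factor = 1.14900 / 1.19233 ≈ 0.96366.
Annualized: 0.96366^(1/4) − 1 ≈ -0.00921.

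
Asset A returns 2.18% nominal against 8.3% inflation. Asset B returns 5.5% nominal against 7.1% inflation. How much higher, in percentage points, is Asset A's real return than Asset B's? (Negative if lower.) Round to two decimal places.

-4.16

Asset A real return: 1.0218/1.083 − 1 = -5.651%.
Asset B real return: 1.055/1.071 − 1 = -1.494%.
Difference: -5.651 − (-1.494) = -4.157 pp.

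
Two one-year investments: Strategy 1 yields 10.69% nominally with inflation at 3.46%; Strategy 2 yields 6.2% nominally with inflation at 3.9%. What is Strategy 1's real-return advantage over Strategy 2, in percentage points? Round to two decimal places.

Strategy 1 real return: 1.1069/1.0346 − 1 = 6.988%.
Strategy 2 real return: 1.062/1.039 − 1 = 2.214%.
Difference: 6.988 − 2.214 = 4.774 pp.

4.77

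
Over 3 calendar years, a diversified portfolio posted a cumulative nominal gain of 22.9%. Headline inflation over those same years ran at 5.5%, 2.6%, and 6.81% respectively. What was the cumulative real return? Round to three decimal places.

Cumulative inflation factor: 1.055 × 1.026 × 1.0681 ≈ 1.15614.
Nominal growth factor: 1.22900. Real growth factor = 1.22900 / 1.15614 ≈ 1.06302.
Total real return ≈ 6.3017%.

6.302%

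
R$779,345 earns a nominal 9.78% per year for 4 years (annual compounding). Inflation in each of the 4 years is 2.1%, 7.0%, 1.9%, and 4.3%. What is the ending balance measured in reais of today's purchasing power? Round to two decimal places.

R$974,887.83

Nominal value at maturity: R$779,345 × (1 + 9.78%)^4 ≈ R$1,131,938.05.
Price-level factor over 4 years: 1.021 × 1.070 × 1.019 × 1.043 ≈ 1.1610956880.
Dividing the nominal maturity value by the price-level factor gives the value in today's money.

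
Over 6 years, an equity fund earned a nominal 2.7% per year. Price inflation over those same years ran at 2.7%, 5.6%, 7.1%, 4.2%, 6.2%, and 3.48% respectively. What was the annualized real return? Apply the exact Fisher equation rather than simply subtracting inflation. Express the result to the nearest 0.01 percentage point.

-2.07%

Cumulative inflation factor: 1.027 × 1.056 × 1.071 × 1.042 × 1.062 × 1.0348 ≈ 1.33006.
Nominal growth factor: 1.17334. Real growth factor = 1.17334 / 1.33006 ≈ 0.88217.
Annualized: 0.88217^(1/6) − 1 ≈ -0.02068.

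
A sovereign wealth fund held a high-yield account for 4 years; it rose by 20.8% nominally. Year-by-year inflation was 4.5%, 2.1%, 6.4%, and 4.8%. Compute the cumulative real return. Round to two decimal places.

1.54%

Cumulative inflation factor: 1.045 × 1.021 × 1.064 × 1.048 ≈ 1.18972.
Nominal growth factor: 1.20800. Real growth factor = 1.20800 / 1.18972 ≈ 1.01536.
Total real return ≈ 1.5365%.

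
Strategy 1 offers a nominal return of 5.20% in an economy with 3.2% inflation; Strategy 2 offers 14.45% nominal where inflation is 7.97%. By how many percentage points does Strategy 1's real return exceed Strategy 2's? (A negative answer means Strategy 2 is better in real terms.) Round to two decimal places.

-4.06

Strategy 1 real return: 1.0520/1.032 − 1 = 1.938%.
Strategy 2 real return: 1.1445/1.0797 − 1 = 6.002%.
Difference: 1.938 − 6.002 = -4.064 pp.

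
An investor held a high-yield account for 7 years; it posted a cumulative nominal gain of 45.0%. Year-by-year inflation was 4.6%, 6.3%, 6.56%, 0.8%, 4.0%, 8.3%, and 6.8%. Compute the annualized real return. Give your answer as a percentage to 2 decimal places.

0.13%

Cumulative inflation factor: 1.046 × 1.063 × 1.0656 × 1.008 × 1.040 × 1.083 × 1.068 ≈ 1.43666.
Nominal growth factor: 1.45000. Real growth factor = 1.45000 / 1.43666 ≈ 1.00929.
Annualized: 1.00929^(1/7) − 1 ≈ 0.00132.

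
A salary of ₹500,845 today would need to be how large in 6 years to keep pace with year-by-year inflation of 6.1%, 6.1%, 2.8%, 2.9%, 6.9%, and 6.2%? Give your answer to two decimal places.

₹677,087.54

Cumulative price-level factor: 1.061 × 1.061 × 1.028 × 1.029 × 1.069 × 1.062 ≈ 1.3518903848.
Multiplying ₹500,845 by the price-level factor gives the future nominal sum.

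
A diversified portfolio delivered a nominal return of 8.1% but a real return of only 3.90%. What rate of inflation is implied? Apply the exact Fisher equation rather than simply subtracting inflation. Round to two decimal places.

From (1+r_nom) = (1+r_real)(1+π), we get 1+π = (1 + 8.1%)/(1 + 3.90%) = 1.081/1.0390 ≈ 1.04042.
So π ≈ 4.0423%.

4.04%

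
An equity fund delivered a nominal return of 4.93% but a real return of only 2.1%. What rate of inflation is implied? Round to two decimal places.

From (1+r_nom) = (1+r_real)(1+π), we get 1+π = (1 + 4.93%)/(1 + 2.1%) = 1.0493/1.021 ≈ 1.02772.
So π ≈ 2.7718%.

2.77%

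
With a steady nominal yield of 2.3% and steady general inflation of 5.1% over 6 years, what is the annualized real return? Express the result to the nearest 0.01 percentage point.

With constant rates the annual real return is the same each year: (1+2.3%)/(1+5.1%) − 1 = -0.02664.

-2.66%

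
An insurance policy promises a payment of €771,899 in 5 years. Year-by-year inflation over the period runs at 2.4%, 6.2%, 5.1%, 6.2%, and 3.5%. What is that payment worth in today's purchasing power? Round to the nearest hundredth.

€614,424.36

Price-level factor over 5 years: 1.024 × 1.062 × 1.051 × 1.062 × 1.035 ≈ 1.2562962284.
Purchasing power today: €771,899 divided by that factor.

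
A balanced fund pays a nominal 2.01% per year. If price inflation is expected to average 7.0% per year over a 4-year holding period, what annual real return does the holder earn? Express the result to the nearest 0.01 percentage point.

With constant rates the annual real return is the same each year: (1+2.01%)/(1+7.0%) − 1 = -0.04664.

-4.66%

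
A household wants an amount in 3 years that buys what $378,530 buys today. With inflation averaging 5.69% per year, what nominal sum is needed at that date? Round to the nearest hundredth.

$446,891.40

Cumulative price-level factor: (1+5.69%)^3 ≈ 1.1805970500.
Multiplying $378,530 by the price-level factor gives the future nominal sum.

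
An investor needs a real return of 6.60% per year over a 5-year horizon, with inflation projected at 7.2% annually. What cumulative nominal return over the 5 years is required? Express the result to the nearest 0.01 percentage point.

Required annual nominal rate: (1+6.60%)(1+7.2%) − 1 = 14.2752%.
Cumulative over 5 years: (1 + 0.142752)^5 − 1 ≈ 0.94877.

94.88%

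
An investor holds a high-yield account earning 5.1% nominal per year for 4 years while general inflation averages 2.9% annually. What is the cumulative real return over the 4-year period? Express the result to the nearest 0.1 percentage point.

8.8%

The annual real rate is (1+5.1%)/(1+2.9%) − 1 = 2.1380%.
Compounded over 4 years: (1 + 0.021380)^4 − 1 ≈ 0.08830.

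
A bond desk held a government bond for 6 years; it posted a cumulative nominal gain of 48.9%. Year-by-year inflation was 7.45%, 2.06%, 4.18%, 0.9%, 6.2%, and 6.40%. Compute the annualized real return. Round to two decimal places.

2.25%

Cumulative inflation factor: 1.0745 × 1.0206 × 1.0418 × 1.009 × 1.062 × 1.0640 ≈ 1.30258.
Nominal growth factor: 1.48900. Real growth factor = 1.48900 / 1.30258 ≈ 1.14312.
Annualized: 1.14312^(1/6) − 1 ≈ 0.02254.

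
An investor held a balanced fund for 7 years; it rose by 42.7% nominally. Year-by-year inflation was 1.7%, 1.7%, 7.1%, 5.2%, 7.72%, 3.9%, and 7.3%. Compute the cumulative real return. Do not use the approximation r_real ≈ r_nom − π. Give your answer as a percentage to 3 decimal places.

1.968%

Cumulative inflation factor: 1.017 × 1.017 × 1.071 × 1.052 × 1.0772 × 1.039 × 1.073 ≈ 1.39945.
Nominal growth factor: 1.42700. Real growth factor = 1.42700 / 1.39945 ≈ 1.01968.
Total real return ≈ 1.9683%.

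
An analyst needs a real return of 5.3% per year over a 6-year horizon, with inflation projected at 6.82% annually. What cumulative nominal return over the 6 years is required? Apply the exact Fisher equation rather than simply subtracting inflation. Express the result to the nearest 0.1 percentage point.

Required annual nominal rate: (1+5.3%)(1+6.82%) − 1 = 12.48146%.
Cumulative over 6 years: (1 + 0.1248146)^6 − 1 ≈ 1.02528.

102.5%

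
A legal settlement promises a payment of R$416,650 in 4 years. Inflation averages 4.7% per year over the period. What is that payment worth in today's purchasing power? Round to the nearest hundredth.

Price-level factor over 4 years: (1 + 4.7%)^4 ≈ 1.2016741717.
Purchasing power today: R$416,650 divided by that factor.

R$346,724.60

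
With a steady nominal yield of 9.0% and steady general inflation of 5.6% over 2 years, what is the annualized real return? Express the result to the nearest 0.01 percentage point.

3.22%

With constant rates the annual real return is the same each year: (1+9.0%)/(1+5.6%) − 1 = 0.03220.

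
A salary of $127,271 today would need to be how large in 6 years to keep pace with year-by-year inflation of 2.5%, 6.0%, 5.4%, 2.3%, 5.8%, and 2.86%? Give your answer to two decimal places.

$162,258.56

Cumulative price-level factor: 1.025 × 1.060 × 1.054 × 1.023 × 1.058 × 1.0286 ≈ 1.2749059939.
The nominal amount required is $127,271 scaled up by that factor.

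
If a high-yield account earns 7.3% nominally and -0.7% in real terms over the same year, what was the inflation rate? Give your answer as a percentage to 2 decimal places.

From (1+r_nom) = (1+r_real)(1+π), we get 1+π = (1 + 7.3%)/(1 − 0.7%) = 1.073/0.993 ≈ 1.08056.
So π ≈ 8.0564%.

8.06%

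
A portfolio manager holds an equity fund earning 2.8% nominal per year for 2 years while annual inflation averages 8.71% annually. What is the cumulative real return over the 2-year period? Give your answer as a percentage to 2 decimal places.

The annual real rate is (1+2.8%)/(1+8.71%) − 1 = -5.4365%.
Compounded over 2 years: (1 + -0.054365)^2 − 1 ≈ -0.10577.

-10.58%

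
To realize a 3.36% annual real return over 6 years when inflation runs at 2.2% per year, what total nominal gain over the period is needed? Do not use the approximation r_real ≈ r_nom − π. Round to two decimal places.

Required annual nominal rate: (1+3.36%)(1+2.2%) − 1 = 5.63392%.
Cumulative over 6 years: (1 + 0.0563392)^6 − 1 ≈ 0.38938.

38.94%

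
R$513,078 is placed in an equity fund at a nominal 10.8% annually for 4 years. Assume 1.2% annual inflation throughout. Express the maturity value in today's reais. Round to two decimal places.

R$737,259.51

Nominal value at maturity: R$513,078 × (1 + 10.8%)^4 ≈ R$773,290.07.
Price-level factor over 4 years: (1 + 1.2%)^4 ≈ 1.0488709327.
Dividing the nominal maturity value by the price-level factor gives the value in today's money.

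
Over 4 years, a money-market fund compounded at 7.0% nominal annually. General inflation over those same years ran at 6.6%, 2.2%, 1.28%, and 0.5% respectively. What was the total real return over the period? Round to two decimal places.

Cumulative inflation factor: 1.066 × 1.022 × 1.0128 × 1.005 ≈ 1.10891.
Nominal growth factor: 1.31080. Real growth factor = 1.31080 / 1.10891 ≈ 1.18205.
Total real return ≈ 18.2054%.

18.21%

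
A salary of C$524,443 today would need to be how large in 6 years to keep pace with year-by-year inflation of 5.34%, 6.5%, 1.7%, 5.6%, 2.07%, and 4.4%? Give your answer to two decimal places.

C$673,324.94

Cumulative price-level factor: 1.0534 × 1.065 × 1.017 × 1.056 × 1.0207 × 1.044 ≈ 1.2838858321.
Multiplying C$524,443 by the price-level factor gives the future nominal sum.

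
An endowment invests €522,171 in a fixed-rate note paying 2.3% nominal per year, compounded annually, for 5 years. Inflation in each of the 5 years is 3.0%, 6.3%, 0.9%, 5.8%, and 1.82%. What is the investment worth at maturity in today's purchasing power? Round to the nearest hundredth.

€491,598.45

Nominal value at maturity: €522,171 × (1 + 2.3%)^5 ≈ €585,047.22.
Price-level factor over 5 years: 1.030 × 1.063 × 1.009 × 1.058 × 1.0182 ≈ 1.1900916713.
Dividing the nominal maturity value by the price-level factor gives the value in today's money.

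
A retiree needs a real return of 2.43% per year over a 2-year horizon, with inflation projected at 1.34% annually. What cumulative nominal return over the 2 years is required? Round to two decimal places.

Required annual nominal rate: (1+2.43%)(1+1.34%) − 1 = 3.802562%.
Cumulative over 2 years: (1 + 0.03802562)^2 − 1 ≈ 0.07750.

7.75%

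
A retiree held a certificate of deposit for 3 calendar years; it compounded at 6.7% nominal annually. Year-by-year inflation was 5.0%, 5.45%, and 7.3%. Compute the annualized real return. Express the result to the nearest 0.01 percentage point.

Cumulative inflation factor: 1.050 × 1.0545 × 1.073 ≈ 1.18805.
Nominal growth factor: 1.21477. Real growth factor = 1.21477 / 1.18805 ≈ 1.02249.
Annualized: 1.02249^(1/3) − 1 ≈ 0.00744.

0.74%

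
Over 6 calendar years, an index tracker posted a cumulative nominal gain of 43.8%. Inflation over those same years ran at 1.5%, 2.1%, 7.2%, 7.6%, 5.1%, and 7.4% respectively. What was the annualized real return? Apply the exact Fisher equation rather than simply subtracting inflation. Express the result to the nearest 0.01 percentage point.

Cumulative inflation factor: 1.015 × 1.021 × 1.072 × 1.076 × 1.051 × 1.074 ≈ 1.34929.
Nominal growth factor: 1.43800. Real growth factor = 1.43800 / 1.34929 ≈ 1.06574.
Annualized: 1.06574^(1/6) − 1 ≈ 0.01067.

1.07%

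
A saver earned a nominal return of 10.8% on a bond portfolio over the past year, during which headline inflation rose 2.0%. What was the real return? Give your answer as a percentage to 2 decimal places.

Real return via the Fisher equation: (1 + 10.8%)/(1 + 2.0%) − 1 = 1.108/1.020 − 1 ≈ 0.08627.

8.63%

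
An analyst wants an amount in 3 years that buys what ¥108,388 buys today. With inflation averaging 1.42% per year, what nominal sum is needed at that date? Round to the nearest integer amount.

¥113,071

Cumulative price-level factor: (1+1.42%)^3 ≈ 1.0432077833.
Multiplying ¥108,388 by the price-level factor gives the future nominal sum.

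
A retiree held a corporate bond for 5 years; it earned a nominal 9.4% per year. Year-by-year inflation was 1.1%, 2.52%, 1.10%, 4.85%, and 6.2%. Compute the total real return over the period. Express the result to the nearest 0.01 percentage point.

34.30%

Cumulative inflation factor: 1.011 × 1.0252 × 1.0110 × 1.0485 × 1.062 ≈ 1.16682.
Nominal growth factor: 1.56706. Real growth factor = 1.56706 / 1.16682 ≈ 1.34302.
Total real return ≈ 34.3021%.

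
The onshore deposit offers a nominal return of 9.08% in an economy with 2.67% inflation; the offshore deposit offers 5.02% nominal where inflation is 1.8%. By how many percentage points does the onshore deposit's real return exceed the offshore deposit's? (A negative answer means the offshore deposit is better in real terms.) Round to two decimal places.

3.08

The onshore deposit real return: 1.0908/1.0267 − 1 = 6.243%.
The offshore deposit real return: 1.0502/1.018 − 1 = 3.163%.
Difference: 6.243 − 3.163 = 3.080 pp.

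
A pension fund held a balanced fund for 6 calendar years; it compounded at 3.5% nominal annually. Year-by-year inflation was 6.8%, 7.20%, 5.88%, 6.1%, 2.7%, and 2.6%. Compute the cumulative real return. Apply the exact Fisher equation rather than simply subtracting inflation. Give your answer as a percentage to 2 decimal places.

Cumulative inflation factor: 1.068 × 1.0720 × 1.0588 × 1.061 × 1.027 × 1.026 ≈ 1.35523.
Nominal growth factor: 1.22926. Real growth factor = 1.22926 / 1.35523 ≈ 0.90705.
Total real return ≈ -9.2955%.

-9.30%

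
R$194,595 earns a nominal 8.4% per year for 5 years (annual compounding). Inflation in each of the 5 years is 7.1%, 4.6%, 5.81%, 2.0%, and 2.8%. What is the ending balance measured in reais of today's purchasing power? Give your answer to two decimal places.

R$234,334.88

Nominal value at maturity: R$194,595 × (1 + 8.4%)^5 ≈ R$291,258.15.
Price-level factor over 5 years: 1.071 × 1.046 × 1.0581 × 1.020 × 1.028 ≈ 1.2429142184.
The maturity value deflated by that factor is the answer in today's purchasing power.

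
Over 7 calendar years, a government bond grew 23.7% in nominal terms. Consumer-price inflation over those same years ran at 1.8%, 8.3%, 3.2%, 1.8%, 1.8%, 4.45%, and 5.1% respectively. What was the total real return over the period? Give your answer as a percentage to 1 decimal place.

-4.4%

Cumulative inflation factor: 1.018 × 1.083 × 1.032 × 1.018 × 1.018 × 1.0445 × 1.051 ≈ 1.29438.
Nominal growth factor: 1.23700. Real growth factor = 1.23700 / 1.29438 ≈ 0.95567.
Total real return ≈ -4.4332%.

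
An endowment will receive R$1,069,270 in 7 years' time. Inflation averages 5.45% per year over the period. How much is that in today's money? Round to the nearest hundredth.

Price-level factor over 7 years: (1 + 5.45%)^7 ≈ 1.4498600674.
Purchasing power today: R$1,069,270 divided by that factor.

R$737,498.76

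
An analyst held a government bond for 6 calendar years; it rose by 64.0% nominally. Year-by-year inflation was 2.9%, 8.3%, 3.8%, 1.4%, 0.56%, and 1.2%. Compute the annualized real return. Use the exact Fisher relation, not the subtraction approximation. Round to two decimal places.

5.44%

Cumulative inflation factor: 1.029 × 1.083 × 1.038 × 1.014 × 1.0056 × 1.012 ≈ 1.19367.
Nominal growth factor: 1.64000. Real growth factor = 1.64000 / 1.19367 ≈ 1.37391.
Annualized: 1.37391^(1/6) − 1 ≈ 0.05437.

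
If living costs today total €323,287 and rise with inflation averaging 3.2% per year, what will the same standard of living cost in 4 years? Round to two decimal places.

€366,696.72

Cumulative price-level factor: (1+3.2%)^4 ≈ 1.1342761206.
The nominal amount required is €323,287 scaled up by that factor.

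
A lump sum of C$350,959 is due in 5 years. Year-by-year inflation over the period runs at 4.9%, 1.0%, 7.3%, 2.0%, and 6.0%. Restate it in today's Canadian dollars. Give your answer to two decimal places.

Price-level factor over 5 years: 1.049 × 1.010 × 1.073 × 1.020 × 1.060 ≈ 1.2291435909.
Purchasing power today: C$350,959 divided by that factor.

C$285,531.33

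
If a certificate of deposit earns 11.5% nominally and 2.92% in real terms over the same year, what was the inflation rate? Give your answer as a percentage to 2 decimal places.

From (1+r_nom) = (1+r_real)(1+π), we get 1+π = (1 + 11.5%)/(1 + 2.92%) = 1.115/1.0292 ≈ 1.08337.
So π ≈ 8.3366%.

8.34%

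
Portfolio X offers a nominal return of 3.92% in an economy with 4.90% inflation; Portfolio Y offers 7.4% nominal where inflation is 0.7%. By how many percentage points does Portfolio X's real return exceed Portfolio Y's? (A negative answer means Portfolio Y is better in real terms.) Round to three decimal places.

Portfolio X real return: 1.0392/1.0490 − 1 = -0.9342%.
Portfolio Y real return: 1.074/1.007 − 1 = 6.6534%.
Difference: -0.9342 − 6.6534 = -7.5876 pp.

-7.588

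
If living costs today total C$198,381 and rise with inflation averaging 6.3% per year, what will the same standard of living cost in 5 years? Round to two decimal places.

Cumulative price-level factor: (1+6.3%)^5 ≈ 1.3572702272.
Multiplying C$198,381 by the price-level factor gives the future nominal sum.

C$269,256.62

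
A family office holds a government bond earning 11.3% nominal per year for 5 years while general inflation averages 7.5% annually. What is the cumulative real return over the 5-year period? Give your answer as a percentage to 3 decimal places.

18.969%

The annual real rate is (1+11.3%)/(1+7.5%) − 1 = 3.5349%.
Compounded over 5 years: (1 + 0.035349)^5 − 1 ≈ 0.18969.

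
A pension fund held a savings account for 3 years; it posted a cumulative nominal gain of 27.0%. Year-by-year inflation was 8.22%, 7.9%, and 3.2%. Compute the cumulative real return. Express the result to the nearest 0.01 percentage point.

5.39%

Cumulative inflation factor: 1.0822 × 1.079 × 1.032 ≈ 1.20506.
Nominal growth factor: 1.27000. Real growth factor = 1.27000 / 1.20506 ≈ 1.05389.
Total real return ≈ 5.3889%.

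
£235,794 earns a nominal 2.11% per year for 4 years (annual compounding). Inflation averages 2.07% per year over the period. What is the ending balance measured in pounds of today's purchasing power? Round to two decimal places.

£236,163.84

Nominal value at maturity: £235,794 × (1 + 2.11%)^4 ≈ £256,333.79.
Price-level factor over 4 years: (1 + 2.07%)^4 ≈ 1.0854066026.
The maturity value deflated by that factor is the answer in today's purchasing power.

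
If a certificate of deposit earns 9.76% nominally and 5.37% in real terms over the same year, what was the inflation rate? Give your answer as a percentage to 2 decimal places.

From (1+r_nom) = (1+r_real)(1+π), we get 1+π = (1 + 9.76%)/(1 + 5.37%) = 1.0976/1.0537 ≈ 1.04166.
So π ≈ 4.1663%.

4.17%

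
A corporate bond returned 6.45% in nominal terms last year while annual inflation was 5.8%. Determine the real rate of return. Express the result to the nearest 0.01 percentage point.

0.61%

Real return via the Fisher equation: (1 + 6.45%)/(1 + 5.8%) − 1 = 1.0645/1.058 − 1 ≈ 0.00614.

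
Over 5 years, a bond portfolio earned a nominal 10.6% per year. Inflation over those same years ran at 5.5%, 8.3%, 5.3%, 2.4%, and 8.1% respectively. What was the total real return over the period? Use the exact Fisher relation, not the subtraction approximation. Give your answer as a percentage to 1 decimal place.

24.3%

Cumulative inflation factor: 1.055 × 1.083 × 1.053 × 1.024 × 1.081 ≈ 1.33179.
Nominal growth factor: 1.65491. Real growth factor = 1.65491 / 1.33179 ≈ 1.24263.
Total real return ≈ 24.2627%.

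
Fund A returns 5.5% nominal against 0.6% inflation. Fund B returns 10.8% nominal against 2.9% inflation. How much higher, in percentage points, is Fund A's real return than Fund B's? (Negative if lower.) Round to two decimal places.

Fund A real return: 1.055/1.006 − 1 = 4.871%.
Fund B real return: 1.108/1.029 − 1 = 7.677%.
Difference: 4.871 − 7.677 = -2.806 pp.

-2.81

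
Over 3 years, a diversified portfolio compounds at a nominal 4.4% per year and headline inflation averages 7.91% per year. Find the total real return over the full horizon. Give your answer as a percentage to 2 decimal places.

The annual real rate is (1+4.4%)/(1+7.91%) − 1 = -3.2527%.
Compounded over 3 years: (1 + -0.032527)^3 − 1 ≈ -0.09444.

-9.44%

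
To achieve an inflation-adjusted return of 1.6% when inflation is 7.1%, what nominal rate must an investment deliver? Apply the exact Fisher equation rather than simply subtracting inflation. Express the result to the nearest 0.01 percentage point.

8.81%

By the Fisher equation, 1 + r_nom = (1 + 1.6%)(1 + 7.1%) = 1.016 × 1.071 = 1.088136.
So r_nom = 8.8136%.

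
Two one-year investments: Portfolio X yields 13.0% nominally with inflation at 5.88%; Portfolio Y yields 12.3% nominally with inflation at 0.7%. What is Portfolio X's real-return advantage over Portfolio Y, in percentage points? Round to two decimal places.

Portfolio X real return: 1.130/1.0588 − 1 = 6.725%.
Portfolio Y real return: 1.123/1.007 − 1 = 11.519%.
Difference: 6.725 − 11.519 = -4.794 pp.

-4.79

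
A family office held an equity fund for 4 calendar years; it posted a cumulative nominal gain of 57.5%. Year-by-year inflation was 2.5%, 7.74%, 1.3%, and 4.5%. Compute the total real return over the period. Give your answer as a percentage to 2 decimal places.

Cumulative inflation factor: 1.025 × 1.0774 × 1.013 × 1.045 ≈ 1.16903.
Nominal growth factor: 1.57500. Real growth factor = 1.57500 / 1.16903 ≈ 1.34727.
Total real return ≈ 34.7268%.

34.73%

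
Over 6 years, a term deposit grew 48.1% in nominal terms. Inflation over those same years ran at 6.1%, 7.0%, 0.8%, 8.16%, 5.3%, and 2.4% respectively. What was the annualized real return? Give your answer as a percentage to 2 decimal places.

1.75%

Cumulative inflation factor: 1.061 × 1.070 × 1.008 × 1.0816 × 1.053 × 1.024 ≈ 1.33461.
Nominal growth factor: 1.48100. Real growth factor = 1.48100 / 1.33461 ≈ 1.10969.
Annualized: 1.10969^(1/6) − 1 ≈ 0.01750.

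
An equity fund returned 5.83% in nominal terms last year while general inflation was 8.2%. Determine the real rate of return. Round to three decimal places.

-2.190%

Real return via the Fisher equation: (1 + 5.83%)/(1 + 8.2%) − 1 = 1.0583/1.082 − 1 ≈ -0.02190.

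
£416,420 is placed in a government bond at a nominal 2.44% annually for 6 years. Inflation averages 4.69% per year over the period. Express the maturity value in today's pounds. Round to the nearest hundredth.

Nominal value at maturity: £416,420 × (1 + 2.44%)^6 ≈ £481,225.91.
Price-level factor over 6 years: (1 + 4.69%)^6 ≈ 1.3165313306.
Dividing the nominal maturity value by the price-level factor gives the value in today's money.

£365,525.60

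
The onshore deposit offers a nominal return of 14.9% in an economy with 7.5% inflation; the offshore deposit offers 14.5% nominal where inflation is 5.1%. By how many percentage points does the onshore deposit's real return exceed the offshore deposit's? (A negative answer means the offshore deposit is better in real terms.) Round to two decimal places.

The onshore deposit real return: 1.149/1.075 − 1 = 6.884%.
The offshore deposit real return: 1.145/1.051 − 1 = 8.944%.
Difference: 6.884 − 8.944 = -2.060 pp.

-2.06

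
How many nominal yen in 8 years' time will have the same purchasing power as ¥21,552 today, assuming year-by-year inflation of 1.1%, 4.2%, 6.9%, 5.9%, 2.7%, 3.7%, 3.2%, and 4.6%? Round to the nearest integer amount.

¥29,549

Cumulative price-level factor: 1.011 × 1.042 × 1.069 × 1.059 × 1.027 × 1.037 × 1.032 × 1.046 ≈ 1.3710494588.
Multiplying ¥21,552 by the price-level factor gives the future nominal sum.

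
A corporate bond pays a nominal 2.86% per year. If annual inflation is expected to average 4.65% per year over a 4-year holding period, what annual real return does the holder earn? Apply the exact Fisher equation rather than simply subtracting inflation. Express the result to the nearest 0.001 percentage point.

-1.710%

With constant rates the annual real return is the same each year: (1+2.86%)/(1+4.65%) − 1 = -0.01710.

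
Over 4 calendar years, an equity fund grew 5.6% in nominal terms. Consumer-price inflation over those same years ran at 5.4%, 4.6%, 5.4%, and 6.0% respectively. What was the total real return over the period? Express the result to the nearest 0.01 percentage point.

Cumulative inflation factor: 1.054 × 1.046 × 1.054 × 1.060 ≈ 1.23174.
Nominal growth factor: 1.05600. Real growth factor = 1.05600 / 1.23174 ≈ 0.85732.
Total real return ≈ -14.2676%.

-14.27%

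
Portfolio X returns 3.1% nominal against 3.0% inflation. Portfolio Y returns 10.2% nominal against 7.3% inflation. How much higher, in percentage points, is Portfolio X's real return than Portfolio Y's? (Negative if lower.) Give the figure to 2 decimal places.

-2.61

Portfolio X real return: 1.031/1.030 − 1 = 0.097%.
Portfolio Y real return: 1.102/1.073 − 1 = 2.703%.
Difference: 0.097 − 2.703 = -2.606 pp.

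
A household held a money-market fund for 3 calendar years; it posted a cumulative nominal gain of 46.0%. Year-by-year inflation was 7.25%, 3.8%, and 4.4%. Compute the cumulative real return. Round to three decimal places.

25.620%

Cumulative inflation factor: 1.0725 × 1.038 × 1.044 ≈ 1.16224.
Nominal growth factor: 1.46000. Real growth factor = 1.46000 / 1.16224 ≈ 1.25620.
Total real return ≈ 25.6197%.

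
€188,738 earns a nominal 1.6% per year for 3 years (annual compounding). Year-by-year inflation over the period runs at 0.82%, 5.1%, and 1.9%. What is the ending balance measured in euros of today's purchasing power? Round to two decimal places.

Nominal value at maturity: €188,738 × (1 + 1.6%)^3 ≈ €197,943.15.
Price-level factor over 3 years: 1.0082 × 1.051 × 1.019 = 1.0797509458.
The maturity value deflated by that factor is the answer in today's purchasing power.

€183,322.97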